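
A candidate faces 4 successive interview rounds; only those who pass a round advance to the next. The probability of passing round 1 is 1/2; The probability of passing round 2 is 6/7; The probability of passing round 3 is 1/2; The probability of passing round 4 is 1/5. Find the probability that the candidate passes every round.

3/70

Multiplying along the chain,
P = 1/2 × 6/7 × 1/2 × 1/5 = 6/140 = 3/70.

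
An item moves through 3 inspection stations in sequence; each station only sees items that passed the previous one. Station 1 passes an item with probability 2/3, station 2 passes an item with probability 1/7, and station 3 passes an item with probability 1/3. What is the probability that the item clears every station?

2/63

The events are sequential, so multiply the conditional probabilities:
P = 2/3 × 1/7 × 1/3 = 2/63.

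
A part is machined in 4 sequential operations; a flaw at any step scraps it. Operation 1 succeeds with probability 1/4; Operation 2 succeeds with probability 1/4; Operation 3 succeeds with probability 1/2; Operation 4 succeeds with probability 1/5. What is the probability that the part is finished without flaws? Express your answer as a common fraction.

1/160

The events are sequential, so multiply the conditional probabilities:
P = 1/4 × 1/4 × 1/2 × 1/5 = 1/160.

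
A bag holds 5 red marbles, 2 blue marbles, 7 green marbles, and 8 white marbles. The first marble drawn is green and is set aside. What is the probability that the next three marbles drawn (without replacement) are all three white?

After the first draw, 8 of the remaining 21 marbles are white.
P = 8/21 × 7/20 × 6/19 = 336/7980 = 4/95.

4/95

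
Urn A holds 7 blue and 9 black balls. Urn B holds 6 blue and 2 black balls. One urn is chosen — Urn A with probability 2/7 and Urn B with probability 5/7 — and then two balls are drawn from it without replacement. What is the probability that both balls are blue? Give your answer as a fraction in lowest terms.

106/245

From Urn A: P(both blue) = (7/16)(6/15) = 7/40.
From Urn B: P(both blue) = (6/8)(5/7) = 15/28.
Total probability = (2/7)(7/40) + (5/7)(15/28) = 106/245.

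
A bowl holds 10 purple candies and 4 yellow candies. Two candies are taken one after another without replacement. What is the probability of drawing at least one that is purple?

P(no purple) = 4/14 × 3/13 = 12/182 = 6/91.
P(at least one) = 1 − 6/91 = 85/91.

85/91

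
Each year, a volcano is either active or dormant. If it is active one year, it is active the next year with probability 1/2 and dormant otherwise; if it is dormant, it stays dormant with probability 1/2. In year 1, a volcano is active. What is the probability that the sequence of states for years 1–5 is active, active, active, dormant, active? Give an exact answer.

1/16

Year 1 is given. For each transition, use the conditional probability from the current state:
P(active | active) = 1/2; P(active | active) = 1/2; P(dormant | active) = 1/2; P(active | dormant) = 1/2.
P = 1/2 × 1/2 × 1/2 × 1/2 = 1/16.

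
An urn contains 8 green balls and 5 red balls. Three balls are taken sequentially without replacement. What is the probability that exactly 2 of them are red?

40/143

One ordering (red drawn first) has probability 5/13 × 4/12 × 8/11 = 160/1716 = 40/429.
There are C(3,2) = 3 such orderings, each equally likely, so P = 3 × 40/429 = 40/143.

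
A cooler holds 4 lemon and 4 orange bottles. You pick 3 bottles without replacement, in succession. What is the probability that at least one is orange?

P(no orange) = 4/8 × 3/7 × 2/6 = 24/336 = 1/14.
P(at least one) = 1 − 1/14 = 13/14.

13/14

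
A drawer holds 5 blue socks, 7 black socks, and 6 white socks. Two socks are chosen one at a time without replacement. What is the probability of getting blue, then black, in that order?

35/306

Multiply the probability of each draw given the previous ones:
P = 5/18 × 7/17 = 35/306.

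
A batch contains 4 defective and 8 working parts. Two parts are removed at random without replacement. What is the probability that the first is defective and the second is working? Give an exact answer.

Multiply the probability of each draw given the previous ones:
P = 4/12 × 8/11 = 32/132 = 8/33.

8/33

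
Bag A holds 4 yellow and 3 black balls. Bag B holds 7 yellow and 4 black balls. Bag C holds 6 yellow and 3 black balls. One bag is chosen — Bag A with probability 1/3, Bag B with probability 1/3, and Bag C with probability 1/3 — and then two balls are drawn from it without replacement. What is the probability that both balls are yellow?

5009/13860

From Bag A: P(both yellow) = (4/7)(3/6) = 2/7.
From Bag B: P(both yellow) = (7/11)(6/10) = 21/55.
From Bag C: P(both yellow) = (6/9)(5/8) = 5/12.
Total probability = (1/3)(2/7) + (1/3)(21/55) + (1/3)(5/12) = 5009/13860.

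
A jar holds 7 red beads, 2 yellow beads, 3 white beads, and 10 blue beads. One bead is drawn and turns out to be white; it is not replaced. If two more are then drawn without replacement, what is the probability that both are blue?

3/14

With the first bead removed, 10 blue remain out of 21.
P = 10/21 × 9/20 = 90/420 = 3/14.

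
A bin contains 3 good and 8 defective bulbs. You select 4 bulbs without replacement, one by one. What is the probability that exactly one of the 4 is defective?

4/165

One ordering (defective drawn first) has probability 8/11 × 3/10 × 2/9 × 1/8 = 48/7920 = 1/165.
There are C(4,1) = 4 such orderings, each equally likely, so P = 4 × 1/165 = 4/165.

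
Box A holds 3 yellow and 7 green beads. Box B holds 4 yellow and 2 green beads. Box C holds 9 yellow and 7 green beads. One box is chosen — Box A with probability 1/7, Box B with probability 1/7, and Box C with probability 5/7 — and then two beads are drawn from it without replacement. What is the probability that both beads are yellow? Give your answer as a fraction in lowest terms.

From Box A: P(both yellow) = (3/10)(2/9) = 1/15.
From Box B: P(both yellow) = (4/6)(3/5) = 2/5.
From Box C: P(both yellow) = (9/16)(8/15) = 3/10.
Total probability = (1/7)(1/15) + (1/7)(2/5) + (5/7)(3/10) = 59/210.

59/210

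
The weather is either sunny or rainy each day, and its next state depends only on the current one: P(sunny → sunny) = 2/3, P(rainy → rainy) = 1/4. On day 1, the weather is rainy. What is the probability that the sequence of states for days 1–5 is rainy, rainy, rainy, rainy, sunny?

Day 1 is given. For each transition, use the conditional probability from the current state:
P(rainy | rainy) = 1/4; P(rainy | rainy) = 1/4; P(rainy | rainy) = 1/4; P(sunny | rainy) = 3/4.
P = 1/4 × 1/4 × 1/4 × 3/4 = 3/256.

3/256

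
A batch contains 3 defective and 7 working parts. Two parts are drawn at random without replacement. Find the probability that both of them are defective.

1/15

P = 3/10 × 2/9 = 6/90 = 1/15.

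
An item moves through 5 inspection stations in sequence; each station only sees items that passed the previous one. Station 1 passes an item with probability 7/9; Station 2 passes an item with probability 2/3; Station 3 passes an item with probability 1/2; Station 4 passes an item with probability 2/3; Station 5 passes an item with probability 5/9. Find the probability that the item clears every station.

The events are sequential, so multiply the conditional probabilities:
P = 7/9 × 2/3 × 1/2 × 2/3 × 5/9 = 140/1458 = 70/729.

70/729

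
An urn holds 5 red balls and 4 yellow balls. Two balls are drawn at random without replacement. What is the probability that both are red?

5/18

P = 5/9 × 4/8 = 20/72 = 5/18.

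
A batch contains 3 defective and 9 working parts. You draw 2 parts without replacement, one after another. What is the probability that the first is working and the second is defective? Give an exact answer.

9/44

Each draw changes the counts, so multiply the conditional probabilities along the sequence:
P = 9/12 × 3/11 = 27/132 = 9/44.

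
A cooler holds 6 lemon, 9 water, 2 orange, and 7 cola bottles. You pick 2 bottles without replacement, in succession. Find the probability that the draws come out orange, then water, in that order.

Chain rule:
P = 2/24 × 9/23 = 18/552 = 3/92.

3/92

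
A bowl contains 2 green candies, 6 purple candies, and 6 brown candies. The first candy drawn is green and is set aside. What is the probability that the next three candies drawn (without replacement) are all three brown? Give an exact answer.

After the first draw, 6 of the remaining 13 candies are brown.
P = 6/13 × 5/12 × 4/11 = 120/1716 = 10/143.

10/143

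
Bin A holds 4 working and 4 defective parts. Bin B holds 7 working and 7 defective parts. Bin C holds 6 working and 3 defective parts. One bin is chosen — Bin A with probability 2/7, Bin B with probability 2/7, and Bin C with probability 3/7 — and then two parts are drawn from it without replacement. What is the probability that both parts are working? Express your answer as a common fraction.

From Bin A: P(both working) = (4/8)(3/7) = 3/14.
From Bin B: P(both working) = (7/14)(6/13) = 3/13.
From Bin C: P(both working) = (6/9)(5/8) = 5/12.
Total probability = (2/7)(3/14) + (2/7)(3/13) + (3/7)(5/12) = 779/2548.

779/2548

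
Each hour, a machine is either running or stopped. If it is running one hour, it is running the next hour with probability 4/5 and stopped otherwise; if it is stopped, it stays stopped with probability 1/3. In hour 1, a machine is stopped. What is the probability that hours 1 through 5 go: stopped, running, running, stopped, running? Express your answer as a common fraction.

Hour 1 is given. For each transition, use the conditional probability from the current state:
P(running | stopped) = 2/3; P(running | running) = 4/5; P(stopped | running) = 1/5; P(running | stopped) = 2/3.
P = 2/3 × 4/5 × 1/5 × 2/3 = 16/225.

16/225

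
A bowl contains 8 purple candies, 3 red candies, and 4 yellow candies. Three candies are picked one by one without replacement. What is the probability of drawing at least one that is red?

47/91

P(no red) = 12/15 × 11/14 × 10/13 = 1320/2730 = 44/91.
P(at least one) = 1 − 44/91 = 47/91.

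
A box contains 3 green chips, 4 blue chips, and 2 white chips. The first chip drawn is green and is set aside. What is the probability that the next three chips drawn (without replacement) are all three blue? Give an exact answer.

1/14

With the first chip removed, 4 blue remain out of 8.
P = 4/8 × 3/7 × 2/6 = 24/336 = 1/14.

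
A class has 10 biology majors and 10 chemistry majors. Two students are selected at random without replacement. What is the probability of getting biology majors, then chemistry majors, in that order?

5/19

Multiply the probability of each draw given the previous ones:
P = 10/20 × 10/19 = 100/380 = 5/19.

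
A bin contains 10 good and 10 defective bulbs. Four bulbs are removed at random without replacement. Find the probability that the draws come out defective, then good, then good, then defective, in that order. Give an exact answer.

45/646

Multiply the probability of each draw given the previous ones:
P = 10/20 × 10/19 × 9/18 × 9/17 = 8100/116280 = 45/646.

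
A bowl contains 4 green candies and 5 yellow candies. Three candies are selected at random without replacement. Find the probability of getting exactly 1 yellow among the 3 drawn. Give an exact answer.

5/14

One ordering (yellow drawn first) has probability 5/9 × 4/8 × 3/7 = 60/504 = 5/42.
There are C(3,1) = 3 such orderings, each equally likely, so P = 3 × 5/42 = 5/14.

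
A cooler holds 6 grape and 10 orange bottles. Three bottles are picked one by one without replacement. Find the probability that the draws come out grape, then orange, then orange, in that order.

Each draw changes the counts, so multiply the conditional probabilities along the sequence:
P = 6/16 × 10/15 × 9/14 = 540/3360 = 9/56.

9/56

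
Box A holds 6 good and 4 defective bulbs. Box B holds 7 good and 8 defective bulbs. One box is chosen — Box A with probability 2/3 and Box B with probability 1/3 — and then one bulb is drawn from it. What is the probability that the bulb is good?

5/9

From Box A: P(good) = 6/10.
From Box B: P(good) = 7/15.
Total probability = (2/3)(6/10) + (1/3)(7/15) = 5/9.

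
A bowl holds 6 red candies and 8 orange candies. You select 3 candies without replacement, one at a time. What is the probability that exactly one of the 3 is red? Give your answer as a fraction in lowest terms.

One ordering (red drawn first) has probability 6/14 × 8/13 × 7/12 = 336/2184 = 2/13.
There are C(3,1) = 3 such orderings, each equally likely, so P = 3 × 2/13 = 6/13.

6/13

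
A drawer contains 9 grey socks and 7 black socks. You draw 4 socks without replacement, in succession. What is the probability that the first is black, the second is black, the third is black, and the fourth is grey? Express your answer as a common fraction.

Chain rule:
P = 7/16 × 6/15 × 5/14 × 9/13 = 1890/43680 = 9/208.

9/208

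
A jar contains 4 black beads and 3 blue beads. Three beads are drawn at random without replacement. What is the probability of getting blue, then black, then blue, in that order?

4/35

Each draw changes the counts, so multiply the conditional probabilities along the sequence:
P = 3/7 × 4/6 × 2/5 = 24/210 = 4/35.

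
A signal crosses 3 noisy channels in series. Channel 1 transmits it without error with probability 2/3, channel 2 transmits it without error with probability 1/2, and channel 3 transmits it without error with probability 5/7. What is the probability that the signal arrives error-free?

5/21

Each stage is reached only if all earlier stages succeed, so
P = 2/3 × 1/2 × 5/7 = 10/42 = 5/21.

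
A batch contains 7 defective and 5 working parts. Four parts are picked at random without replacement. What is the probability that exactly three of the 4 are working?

14/99

One ordering (working drawn first) has probability 5/12 × 4/11 × 3/10 × 7/9 = 420/11880 = 7/198.
There are C(4,3) = 4 such orderings, each equally likely, so P = 4 × 7/198 = 14/99.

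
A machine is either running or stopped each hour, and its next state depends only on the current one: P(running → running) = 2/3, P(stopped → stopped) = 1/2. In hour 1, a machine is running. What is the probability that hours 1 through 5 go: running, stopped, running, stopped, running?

1/36

Hour 1 is given. For each transition, use the conditional probability from the current state:
P(stopped | running) = 1/3; P(running | stopped) = 1/2; P(stopped | running) = 1/3; P(running | stopped) = 1/2.
P = 1/3 × 1/2 × 1/3 × 1/2 = 1/36.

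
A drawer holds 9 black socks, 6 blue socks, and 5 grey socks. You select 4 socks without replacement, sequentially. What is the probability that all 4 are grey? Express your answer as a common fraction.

P = 5/20 × 4/19 × 3/18 × 2/17 = 120/116280 = 1/969.

1/969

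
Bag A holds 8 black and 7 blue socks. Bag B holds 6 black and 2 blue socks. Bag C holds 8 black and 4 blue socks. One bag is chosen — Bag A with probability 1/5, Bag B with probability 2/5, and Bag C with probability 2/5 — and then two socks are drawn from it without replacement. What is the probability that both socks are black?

From Bag A: P(both black) = (8/15)(7/14) = 4/15.
From Bag B: P(both black) = (6/8)(5/7) = 15/28.
From Bag C: P(both black) = (8/12)(7/11) = 14/33.
Total probability = (1/5)(4/15) + (2/5)(15/28) + (2/5)(14/33) = 5051/11550.

5051/11550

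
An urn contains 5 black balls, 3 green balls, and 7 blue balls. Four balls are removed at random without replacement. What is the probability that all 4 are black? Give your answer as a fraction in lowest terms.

1/273

P = 5/15 × 4/14 × 3/13 × 2/12 = 120/32760 = 1/273.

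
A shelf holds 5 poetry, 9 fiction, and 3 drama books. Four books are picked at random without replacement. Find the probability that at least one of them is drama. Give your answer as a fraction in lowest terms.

P(no drama) = 14/17 × 13/16 × 12/15 × 11/14 = 24024/57120 = 143/340.
P(at least one) = 1 − 143/340 = 197/340.

197/340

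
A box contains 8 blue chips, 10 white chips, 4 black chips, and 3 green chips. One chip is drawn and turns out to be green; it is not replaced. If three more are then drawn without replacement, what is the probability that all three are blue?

7/253

With the first chip removed, 8 blue remain out of 24.
P = 8/24 × 7/23 × 6/22 = 336/12144 = 7/253.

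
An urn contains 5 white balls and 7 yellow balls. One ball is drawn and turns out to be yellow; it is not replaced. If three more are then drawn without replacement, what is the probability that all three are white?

2/33

After the first draw, 5 of the remaining 11 balls are white.
P = 5/11 × 4/10 × 3/9 = 60/990 = 2/33.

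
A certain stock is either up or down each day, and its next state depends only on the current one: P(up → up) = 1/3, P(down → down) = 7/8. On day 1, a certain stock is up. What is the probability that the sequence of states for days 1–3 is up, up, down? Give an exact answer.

2/9

Day 1 is given. For each transition, use the conditional probability from the current state:
P(up | up) = 1/3; P(down | up) = 2/3.
P = 1/3 × 2/3 = 2/9.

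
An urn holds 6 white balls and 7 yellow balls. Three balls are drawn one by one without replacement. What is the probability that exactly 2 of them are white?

105/286

One ordering (white drawn first) has probability 6/13 × 5/12 × 7/11 = 210/1716 = 35/286.
There are C(3,2) = 3 such orderings, each equally likely, so P = 3 × 35/286 = 105/286.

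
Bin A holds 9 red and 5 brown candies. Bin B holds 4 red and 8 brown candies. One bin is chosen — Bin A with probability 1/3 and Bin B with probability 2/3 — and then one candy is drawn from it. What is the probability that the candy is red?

From Bin A: P(red) = 9/14.
From Bin B: P(red) = 4/12.
Total probability = (1/3)(9/14) + (2/3)(4/12) = 55/126.

55/126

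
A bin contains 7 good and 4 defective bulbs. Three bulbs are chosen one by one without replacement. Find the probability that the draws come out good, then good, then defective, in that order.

Chain rule:
P = 7/11 × 6/10 × 4/9 = 168/990 = 28/165.

28/165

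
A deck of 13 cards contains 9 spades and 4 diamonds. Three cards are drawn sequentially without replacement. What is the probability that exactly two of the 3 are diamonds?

One ordering (diamonds drawn first) has probability 4/13 × 3/12 × 9/11 = 108/1716 = 9/143.
There are C(3,2) = 3 such orderings, each equally likely, so P = 3 × 9/143 = 27/143.

27/143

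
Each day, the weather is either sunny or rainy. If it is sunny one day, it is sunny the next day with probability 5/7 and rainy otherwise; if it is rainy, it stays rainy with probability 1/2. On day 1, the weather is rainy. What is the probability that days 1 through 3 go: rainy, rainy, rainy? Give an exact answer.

Day 1 is given. For each transition, use the conditional probability from the current state:
P(rainy | rainy) = 1/2; P(rainy | rainy) = 1/2.
P = 1/2 × 1/2 = 1/4.

1/4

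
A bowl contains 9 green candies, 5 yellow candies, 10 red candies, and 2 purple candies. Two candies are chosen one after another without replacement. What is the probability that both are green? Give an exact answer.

36/325

P(all green) = 9/26 × 8/25 = 72/650 = 36/325.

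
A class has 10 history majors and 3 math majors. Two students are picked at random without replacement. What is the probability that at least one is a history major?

P(no history majors) = 3/13 × 2/12 = 6/156 = 1/26.
P(at least one) = 1 − 1/26 = 25/26.

25/26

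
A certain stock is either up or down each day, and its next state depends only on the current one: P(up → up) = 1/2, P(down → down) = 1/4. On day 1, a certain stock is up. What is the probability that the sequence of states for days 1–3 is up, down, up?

3/8

Day 1 is given. For each transition, use the conditional probability from the current state:
P(down | up) = 1/2; P(up | down) = 3/4.
P = 1/2 × 3/4 = 3/8.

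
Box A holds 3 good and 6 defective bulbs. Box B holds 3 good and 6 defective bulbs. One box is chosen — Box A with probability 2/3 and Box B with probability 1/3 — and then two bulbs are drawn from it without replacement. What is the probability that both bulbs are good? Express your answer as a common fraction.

From Box A: P(both good) = (3/9)(2/8) = 1/12.
From Box B: P(both good) = (3/9)(2/8) = 1/12.
Total probability = (2/3)(1/12) + (1/3)(1/12) = 1/12.

1/12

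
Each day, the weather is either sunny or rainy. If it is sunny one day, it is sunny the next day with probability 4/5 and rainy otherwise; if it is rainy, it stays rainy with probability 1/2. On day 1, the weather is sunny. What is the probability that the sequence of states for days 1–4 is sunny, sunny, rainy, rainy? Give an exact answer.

Day 1 is given. For each transition, use the conditional probability from the current state:
P(sunny | sunny) = 4/5; P(rainy | sunny) = 1/5; P(rainy | rainy) = 1/2.
P = 4/5 × 1/5 × 1/2 = 4/50 = 2/25.

2/25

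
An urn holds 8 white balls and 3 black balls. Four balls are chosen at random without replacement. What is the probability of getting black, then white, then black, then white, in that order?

Multiply the probability of each draw given the previous ones:
P = 3/11 × 8/10 × 2/9 × 7/8 = 336/7920 = 7/165.

7/165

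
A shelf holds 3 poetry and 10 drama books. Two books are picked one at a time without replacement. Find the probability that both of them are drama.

P(every draw is drama) = 10/13 × 9/12 = 90/156 = 15/26.

15/26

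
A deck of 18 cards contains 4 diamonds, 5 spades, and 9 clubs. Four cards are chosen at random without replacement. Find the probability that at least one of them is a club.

163/170

P(no clubs) = 9/18 × 8/17 × 7/16 × 6/15 = 3024/73440 = 7/170.
P(at least one) = 1 − 7/170 = 163/170.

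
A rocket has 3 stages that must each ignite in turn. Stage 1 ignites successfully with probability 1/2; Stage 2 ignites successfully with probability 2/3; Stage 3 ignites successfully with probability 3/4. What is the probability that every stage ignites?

Multiplying along the chain,
P = 1/2 × 2/3 × 3/4 = 6/24 = 1/4.

1/4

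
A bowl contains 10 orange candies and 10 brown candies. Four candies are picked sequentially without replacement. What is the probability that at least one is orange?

P(no orange) = 10/20 × 9/19 × 8/18 × 7/17 = 5040/116280 = 14/323.
P(at least one) = 1 − 14/323 = 309/323.

309/323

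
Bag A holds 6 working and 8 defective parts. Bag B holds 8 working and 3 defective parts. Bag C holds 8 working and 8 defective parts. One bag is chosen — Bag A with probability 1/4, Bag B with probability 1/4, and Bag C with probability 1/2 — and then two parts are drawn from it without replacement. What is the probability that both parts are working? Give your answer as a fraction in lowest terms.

From Bag A: P(both working) = (6/14)(5/13) = 15/91.
From Bag B: P(both working) = (8/11)(7/10) = 28/55.
From Bag C: P(both working) = (8/16)(7/15) = 7/30.
Total probability = (1/4)(15/91) + (1/4)(28/55) + (1/2)(7/30) = 8563/30030.

8563/30030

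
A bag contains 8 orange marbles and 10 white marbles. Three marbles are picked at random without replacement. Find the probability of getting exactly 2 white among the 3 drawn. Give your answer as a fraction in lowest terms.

One ordering (white drawn first) has probability 10/18 × 9/17 × 8/16 = 720/4896 = 5/34.
There are C(3,2) = 3 such orderings, each equally likely, so P = 3 × 5/34 = 15/34.

15/34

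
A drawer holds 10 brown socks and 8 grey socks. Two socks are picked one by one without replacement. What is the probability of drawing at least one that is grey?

P(no grey) = 10/18 × 9/17 = 90/306 = 5/17.
P(at least one) = 1 − 5/17 = 12/17.

12/17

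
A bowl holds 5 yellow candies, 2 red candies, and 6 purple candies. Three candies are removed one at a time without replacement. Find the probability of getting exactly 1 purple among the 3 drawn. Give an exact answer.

One ordering (purple drawn first) has probability 6/13 × 7/12 × 6/11 = 252/1716 = 21/143.
There are C(3,1) = 3 such orderings, each equally likely, so P = 3 × 21/143 = 63/143.

63/143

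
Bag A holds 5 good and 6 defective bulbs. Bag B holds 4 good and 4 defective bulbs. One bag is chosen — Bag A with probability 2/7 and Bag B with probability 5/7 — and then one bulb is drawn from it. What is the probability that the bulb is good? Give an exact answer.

75/154

From Bag A: P(good) = 5/11.
From Bag B: P(good) = 4/8.
Total probability = (2/7)(5/11) + (5/7)(4/8) = 75/154.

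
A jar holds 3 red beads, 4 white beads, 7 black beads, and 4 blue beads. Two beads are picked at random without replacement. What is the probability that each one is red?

P(every draw is red) = 3/18 × 2/17 = 6/306 = 1/51.

1/51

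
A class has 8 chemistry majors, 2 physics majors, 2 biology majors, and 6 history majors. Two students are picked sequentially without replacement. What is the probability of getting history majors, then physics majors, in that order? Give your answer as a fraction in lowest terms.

Multiply the probability of each draw given the previous ones:
P = 6/18 × 2/17 = 12/306 = 2/51.

2/51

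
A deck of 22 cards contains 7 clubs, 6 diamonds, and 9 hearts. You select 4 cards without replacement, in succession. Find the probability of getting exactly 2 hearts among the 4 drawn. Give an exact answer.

2808/7315

One ordering (hearts drawn first) has probability 9/22 × 8/21 × 13/20 × 12/19 = 11232/175560 = 468/7315.
There are C(4,2) = 6 such orderings, each equally likely, so P = 6 × 468/7315 = 2808/7315.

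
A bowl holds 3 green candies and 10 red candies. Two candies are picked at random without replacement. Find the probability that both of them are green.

1/26

P = 3/13 × 2/12 = 6/156 = 1/26.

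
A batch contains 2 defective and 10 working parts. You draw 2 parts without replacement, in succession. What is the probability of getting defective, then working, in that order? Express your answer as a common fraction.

Each draw changes the counts, so multiply the conditional probabilities along the sequence:
P = 2/12 × 10/11 = 20/132 = 5/33.

5/33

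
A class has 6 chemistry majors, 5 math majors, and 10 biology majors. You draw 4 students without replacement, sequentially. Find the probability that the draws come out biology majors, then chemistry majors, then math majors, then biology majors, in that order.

5/266

Multiply the probability of each draw given the previous ones:
P = 10/21 × 6/20 × 5/19 × 9/18 = 2700/143640 = 5/266.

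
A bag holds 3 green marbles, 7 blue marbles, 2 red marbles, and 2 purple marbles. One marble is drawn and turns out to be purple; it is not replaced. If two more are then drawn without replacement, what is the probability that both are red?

1/78

After the first draw, 2 of the remaining 13 marbles are red.
P = 2/13 × 1/12 = 2/156 = 1/78.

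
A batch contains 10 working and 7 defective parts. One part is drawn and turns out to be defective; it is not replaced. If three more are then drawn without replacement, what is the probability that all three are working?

3/14

After the first draw, 10 of the remaining 16 parts are working.
P = 10/16 × 9/15 × 8/14 = 720/3360 = 3/14.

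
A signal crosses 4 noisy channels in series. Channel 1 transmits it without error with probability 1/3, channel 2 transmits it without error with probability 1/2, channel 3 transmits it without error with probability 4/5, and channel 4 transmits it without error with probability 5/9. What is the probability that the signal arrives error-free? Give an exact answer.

2/27

Multiplying along the chain,
P = 1/3 × 1/2 × 4/5 × 5/9 = 20/270 = 2/27.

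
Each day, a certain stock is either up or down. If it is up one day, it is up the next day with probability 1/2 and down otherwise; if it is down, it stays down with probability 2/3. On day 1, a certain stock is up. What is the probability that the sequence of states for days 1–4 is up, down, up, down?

1/12

Day 1 is given. For each transition, use the conditional probability from the current state:
P(down | up) = 1/2; P(up | down) = 1/3; P(down | up) = 1/2.
P = 1/2 × 1/3 × 1/2 = 1/12.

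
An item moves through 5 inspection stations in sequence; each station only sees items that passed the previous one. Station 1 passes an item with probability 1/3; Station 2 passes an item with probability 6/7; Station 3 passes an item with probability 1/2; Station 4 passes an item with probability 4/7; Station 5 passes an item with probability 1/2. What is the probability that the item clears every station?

The events are sequential, so multiply the conditional probabilities:
P = 1/3 × 6/7 × 1/2 × 4/7 × 1/2 = 24/588 = 2/49.

2/49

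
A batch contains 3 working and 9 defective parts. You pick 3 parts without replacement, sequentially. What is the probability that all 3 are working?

1/220

P(all working) = 3/12 × 2/11 × 1/10 = 6/1320 = 1/220.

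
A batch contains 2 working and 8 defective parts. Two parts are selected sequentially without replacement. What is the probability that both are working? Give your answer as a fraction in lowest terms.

P(all working) = 2/10 × 1/9 = 2/90 = 1/45.

1/45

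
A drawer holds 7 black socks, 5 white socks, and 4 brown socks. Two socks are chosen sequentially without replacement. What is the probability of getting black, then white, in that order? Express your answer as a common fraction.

7/48

Each draw changes the counts, so multiply the conditional probabilities along the sequence:
P = 7/16 × 5/15 = 35/240 = 7/48.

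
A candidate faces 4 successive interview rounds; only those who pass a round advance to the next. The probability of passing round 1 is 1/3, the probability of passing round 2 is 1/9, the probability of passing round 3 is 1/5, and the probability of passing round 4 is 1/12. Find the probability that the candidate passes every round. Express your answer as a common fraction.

1/1620

Each stage is reached only if all earlier stages succeed, so
P = 1/3 × 1/9 × 1/5 × 1/12 = 1/1620.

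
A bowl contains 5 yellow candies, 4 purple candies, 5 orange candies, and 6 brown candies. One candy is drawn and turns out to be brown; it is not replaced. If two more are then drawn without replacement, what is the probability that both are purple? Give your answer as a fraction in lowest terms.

2/57

After the first draw, 4 of the remaining 19 candies are purple.
P = 4/19 × 3/18 = 12/342 = 2/57.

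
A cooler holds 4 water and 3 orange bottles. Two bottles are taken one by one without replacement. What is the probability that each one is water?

2/7

P = 4/7 × 3/6 = 12/42 = 2/7.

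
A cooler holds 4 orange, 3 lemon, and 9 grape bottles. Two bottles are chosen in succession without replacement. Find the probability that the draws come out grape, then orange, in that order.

Each draw changes the counts, so multiply the conditional probabilities along the sequence:
P = 9/16 × 4/15 = 36/240 = 3/20.

3/20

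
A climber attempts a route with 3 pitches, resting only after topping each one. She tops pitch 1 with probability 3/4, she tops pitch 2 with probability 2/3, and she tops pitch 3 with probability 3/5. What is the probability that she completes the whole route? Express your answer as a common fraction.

Each stage is reached only if all earlier stages succeed, so
P = 3/4 × 2/3 × 3/5 = 18/60 = 3/10.

3/10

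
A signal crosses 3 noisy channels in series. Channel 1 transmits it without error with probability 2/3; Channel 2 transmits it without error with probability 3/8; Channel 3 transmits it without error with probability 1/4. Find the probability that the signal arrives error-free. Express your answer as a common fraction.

1/16

Multiplying along the chain,
P = 2/3 × 3/8 × 1/4 = 6/96 = 1/16.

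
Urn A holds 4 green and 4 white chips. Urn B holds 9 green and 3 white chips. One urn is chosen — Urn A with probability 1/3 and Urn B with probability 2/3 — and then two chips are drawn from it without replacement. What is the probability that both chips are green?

From Urn A: P(both green) = (4/8)(3/7) = 3/14.
From Urn B: P(both green) = (9/12)(8/11) = 6/11.
Total probability = (1/3)(3/14) + (2/3)(6/11) = 67/154.

67/154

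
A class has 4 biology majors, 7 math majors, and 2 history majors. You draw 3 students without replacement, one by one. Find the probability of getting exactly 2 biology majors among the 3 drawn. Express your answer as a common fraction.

27/143

One ordering (biology majors drawn first) has probability 4/13 × 3/12 × 9/11 = 108/1716 = 9/143.
There are C(3,2) = 3 such orderings, each equally likely, so P = 3 × 9/143 = 27/143.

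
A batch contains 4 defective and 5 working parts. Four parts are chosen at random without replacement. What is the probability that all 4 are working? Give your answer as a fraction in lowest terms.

P(all working) = 5/9 × 4/8 × 3/7 × 2/6 = 120/3024 = 5/126.

5/126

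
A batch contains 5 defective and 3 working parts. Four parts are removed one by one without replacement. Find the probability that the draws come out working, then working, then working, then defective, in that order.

1/56

Multiply the probability of each draw given the previous ones:
P = 3/8 × 2/7 × 1/6 × 5/5 = 30/1680 = 1/56.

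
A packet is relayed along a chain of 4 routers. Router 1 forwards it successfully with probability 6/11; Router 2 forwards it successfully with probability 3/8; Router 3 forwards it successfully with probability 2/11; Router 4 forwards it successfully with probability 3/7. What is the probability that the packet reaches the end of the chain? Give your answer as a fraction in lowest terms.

27/1694

Multiplying along the chain,
P = 6/11 × 3/8 × 2/11 × 3/7 = 108/6776 = 27/1694.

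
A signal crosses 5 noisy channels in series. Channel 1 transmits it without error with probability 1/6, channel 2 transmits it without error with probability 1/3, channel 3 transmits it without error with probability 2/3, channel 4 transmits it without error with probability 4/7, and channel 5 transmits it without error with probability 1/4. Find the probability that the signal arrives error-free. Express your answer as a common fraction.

1/189

Each stage is reached only if all earlier stages succeed, so
P = 1/6 × 1/3 × 2/3 × 4/7 × 1/4 = 8/1512 = 1/189.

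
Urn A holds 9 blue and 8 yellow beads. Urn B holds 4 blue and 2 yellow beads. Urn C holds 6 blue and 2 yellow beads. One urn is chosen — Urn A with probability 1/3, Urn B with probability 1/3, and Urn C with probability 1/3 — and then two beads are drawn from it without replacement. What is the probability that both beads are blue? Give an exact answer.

2857/7140

From Urn A: P(both blue) = (9/17)(8/16) = 9/34.
From Urn B: P(both blue) = (4/6)(3/5) = 2/5.
From Urn C: P(both blue) = (6/8)(5/7) = 15/28.
Total probability = (1/3)(9/34) + (1/3)(2/5) + (1/3)(15/28) = 2857/7140.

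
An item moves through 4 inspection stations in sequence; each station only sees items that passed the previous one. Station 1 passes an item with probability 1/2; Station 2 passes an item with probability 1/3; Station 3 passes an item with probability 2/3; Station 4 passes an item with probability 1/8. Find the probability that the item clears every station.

Multiplying along the chain,
P = 1/2 × 1/3 × 2/3 × 1/8 = 2/144 = 1/72.

1/72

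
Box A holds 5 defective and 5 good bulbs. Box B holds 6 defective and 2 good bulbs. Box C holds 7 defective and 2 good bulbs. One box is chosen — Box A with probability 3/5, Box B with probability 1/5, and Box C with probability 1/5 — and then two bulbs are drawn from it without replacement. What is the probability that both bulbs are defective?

From Box A: P(both defective) = (5/10)(4/9) = 2/9.
From Box B: P(both defective) = (6/8)(5/7) = 15/28.
From Box C: P(both defective) = (7/9)(6/8) = 7/12.
Total probability = (3/5)(2/9) + (1/5)(15/28) + (1/5)(7/12) = 5/14.

5/14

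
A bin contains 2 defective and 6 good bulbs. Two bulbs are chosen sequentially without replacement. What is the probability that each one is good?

15/28

P(every draw is good) = 6/8 × 5/7 = 30/56 = 15/28.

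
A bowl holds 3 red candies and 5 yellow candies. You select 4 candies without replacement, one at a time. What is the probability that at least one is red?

13/14

P(no red) = 5/8 × 4/7 × 3/6 × 2/5 = 120/1680 = 1/14.
P(at least one) = 1 − 1/14 = 13/14.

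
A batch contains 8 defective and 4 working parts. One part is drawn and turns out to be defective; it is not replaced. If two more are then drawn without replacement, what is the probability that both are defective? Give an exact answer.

21/55

After the first draw, 7 of the remaining 11 parts are defective.
P = 7/11 × 6/10 = 42/110 = 21/55.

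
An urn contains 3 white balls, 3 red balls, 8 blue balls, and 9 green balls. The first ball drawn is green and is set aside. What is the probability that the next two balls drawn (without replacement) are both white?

With the first ball removed, 3 white remain out of 22.
P = 3/22 × 2/21 = 6/462 = 1/77.

1/77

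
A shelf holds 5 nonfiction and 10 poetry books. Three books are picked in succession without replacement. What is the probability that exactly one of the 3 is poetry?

20/91

One ordering (poetry drawn first) has probability 10/15 × 5/14 × 4/13 = 200/2730 = 20/273.
There are C(3,1) = 3 such orderings, each equally likely, so P = 3 × 20/273 = 20/91.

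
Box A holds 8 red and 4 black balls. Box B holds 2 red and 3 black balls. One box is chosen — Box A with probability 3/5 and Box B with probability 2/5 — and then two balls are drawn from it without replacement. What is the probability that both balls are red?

From Box A: P(both red) = (8/12)(7/11) = 14/33.
From Box B: P(both red) = (2/5)(1/4) = 1/10.
Total probability = (3/5)(14/33) + (2/5)(1/10) = 81/275.

81/275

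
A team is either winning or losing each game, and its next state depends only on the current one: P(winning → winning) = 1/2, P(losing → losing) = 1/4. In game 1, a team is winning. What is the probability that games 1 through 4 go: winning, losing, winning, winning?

3/16

Game 1 is given. For each transition, use the conditional probability from the current state:
P(losing | winning) = 1/2; P(winning | losing) = 3/4; P(winning | winning) = 1/2.
P = 1/2 × 3/4 × 1/2 = 3/16.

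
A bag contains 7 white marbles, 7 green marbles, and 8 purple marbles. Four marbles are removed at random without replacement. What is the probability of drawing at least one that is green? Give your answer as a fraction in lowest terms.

P(no green) = 15/22 × 14/21 × 13/20 × 12/19 = 32760/175560 = 39/209.
P(at least one) = 1 − 39/209 = 170/209.

170/209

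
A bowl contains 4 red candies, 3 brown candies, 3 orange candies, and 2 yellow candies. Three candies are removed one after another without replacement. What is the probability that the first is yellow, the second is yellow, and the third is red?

1/165

Multiply the probability of each draw given the previous ones:
P = 2/12 × 1/11 × 4/10 = 8/1320 = 1/165.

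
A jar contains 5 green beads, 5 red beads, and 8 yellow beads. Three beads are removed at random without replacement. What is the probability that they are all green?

5/408

P(all green) = 5/18 × 4/17 × 3/16 = 60/4896 = 5/408.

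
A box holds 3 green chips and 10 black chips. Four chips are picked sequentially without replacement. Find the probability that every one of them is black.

42/143

P(all black) = 10/13 × 9/12 × 8/11 × 7/10 = 5040/17160 = 42/143.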